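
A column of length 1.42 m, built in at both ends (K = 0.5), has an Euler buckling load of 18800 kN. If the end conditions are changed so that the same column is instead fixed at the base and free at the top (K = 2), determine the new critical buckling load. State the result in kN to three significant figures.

P_cr ≈ 1180 kN

P_cr ∝ 1/K², so P_cr,new = P_cr,old × (K_old/K_new)² = 18800 × (0.5/2)²
= 18800 × 0.06250 = 1180 kN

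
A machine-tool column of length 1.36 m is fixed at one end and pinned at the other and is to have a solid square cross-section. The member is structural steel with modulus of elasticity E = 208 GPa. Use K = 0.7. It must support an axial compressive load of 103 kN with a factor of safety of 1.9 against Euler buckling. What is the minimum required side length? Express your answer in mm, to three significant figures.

Required P_cr = n·P = 1.9 × 103 = 195.7 kN
L_e = K·L = 0.7 × 1.36 = 0.9520 m
Required I = P_cr·L_e²/(π²E) = 1.957×10^5 × 0.9520² / (π² × 2.08×10^11) = 8.640×10^-8 m⁴
I_req = 8.640×10^4 mm⁴
Solid square: I = a⁴/12  ⇒  a = (12I)^(1/4) = (12×8.640×10^4)^(1/4) = 31.9 mm

a ≈ 31.9 mm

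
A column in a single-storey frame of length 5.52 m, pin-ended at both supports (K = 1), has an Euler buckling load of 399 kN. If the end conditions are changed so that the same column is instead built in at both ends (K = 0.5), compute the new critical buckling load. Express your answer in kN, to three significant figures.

P_cr ∝ 1/K², so P_cr,new = P_cr,old × (K_old/K_new)² = 399 × (1/0.5)²
= 399 × 4.000 = 1600 kN

P_cr ≈ 1600 kN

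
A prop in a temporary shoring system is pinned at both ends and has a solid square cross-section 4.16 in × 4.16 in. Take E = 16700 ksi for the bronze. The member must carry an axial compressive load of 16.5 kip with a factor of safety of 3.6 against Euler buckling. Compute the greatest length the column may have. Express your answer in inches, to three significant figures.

I = a⁴/12 = 4.16⁴/12 = 24.96 in⁴
Required critical load P_cr = n·P = 3.6 × 16.5 = 59.40 kip = 5.940×10^4 lb
From P_cr = π²EI/(K·L)²:  L = (1/K)·√(π²EI/P_cr) = (1/1)·√(π²×1.67×10^7×24.96/5.940×10^4)
L = 263 in

L_max ≈ 263 in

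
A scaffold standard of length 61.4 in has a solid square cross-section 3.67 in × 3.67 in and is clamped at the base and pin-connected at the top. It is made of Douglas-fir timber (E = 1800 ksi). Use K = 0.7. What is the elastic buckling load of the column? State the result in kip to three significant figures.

P_cr ≈ 145 kip

I = a⁴/12 = 3.67⁴/12 = 15.12 in⁴
Effective length L_e = K·L = 0.7 × 61.4 = 42.98 in
P_cr = π²EI / L_e² = π² × 1800×10³ × 15.12 / 42.98² = 1.454×10^5 lb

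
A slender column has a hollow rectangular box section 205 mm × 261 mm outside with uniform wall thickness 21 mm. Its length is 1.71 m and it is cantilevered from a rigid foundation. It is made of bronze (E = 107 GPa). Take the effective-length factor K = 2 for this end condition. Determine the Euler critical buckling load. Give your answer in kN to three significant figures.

Inner dimensions: h_i = 261 − 2×21 = 219.0 mm, b_i = 205 − 2×21 = 163.0 mm
Weak-axis I_min = (h_o·b_o³ − h_i·b_i³)/12 with b_o = 205, b_i = 163.0 mm (shorter outer/inner sides).
I_min = (261×205³ − 219.0×163.0³)/12 = 1.083×10^8 mm⁴
I = 1.083×10^8 mm⁴ = 1.083×10^-4 m⁴
Effective length L_e = K·L = 2 × 1.71 = 3.420 m
P_cr = π²EI / L_e² = π² × 107×10⁹ × 1.083×10^-4 / 3.420² = 9.782×10^6 N

P_cr ≈ 9780 kN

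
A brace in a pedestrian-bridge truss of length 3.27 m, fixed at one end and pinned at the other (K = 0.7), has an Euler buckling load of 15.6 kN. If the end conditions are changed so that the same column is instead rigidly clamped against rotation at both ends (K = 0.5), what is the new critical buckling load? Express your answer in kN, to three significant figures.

P_cr ≈ 30.6 kN

P_cr ∝ 1/K², so P_cr,new = P_cr,old × (K_old/K_new)² = 15.6 × (0.7/0.5)²
= 15.6 × 1.960 = 30.6 kN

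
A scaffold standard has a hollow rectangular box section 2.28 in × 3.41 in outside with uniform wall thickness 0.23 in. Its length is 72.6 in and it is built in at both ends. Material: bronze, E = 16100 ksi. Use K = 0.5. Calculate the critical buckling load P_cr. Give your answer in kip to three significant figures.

P_cr ≈ 227 kip

Inner dimensions: h_i = 3.41 − 2×0.23 = 2.950 in, b_i = 2.28 − 2×0.23 = 1.820 in
Weak-axis I_min = (h_o·b_o³ − h_i·b_i³)/12 with b_o = 2.28, b_i = 1.820 in (shorter outer/inner sides).
I_min = (3.41×2.28³ − 2.950×1.820³)/12 = 1.886 in⁴
Effective length L_e = K·L = 0.5 × 72.6 = 36.30 in
P_cr = π²EI / L_e² = π² × 16100×10³ × 1.886 / 36.30² = 2.274×10^5 lb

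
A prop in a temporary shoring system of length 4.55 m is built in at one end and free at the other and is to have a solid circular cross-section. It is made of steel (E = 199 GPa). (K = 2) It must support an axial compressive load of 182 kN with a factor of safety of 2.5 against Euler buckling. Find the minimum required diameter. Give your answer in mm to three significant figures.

Required P_cr = n·P = 2.5 × 182 = 455.0 kN
L_e = K·L = 2 × 4.55 = 9.100 m
Required I = P_cr·L_e²/(π²E) = 4.550×10^5 × 9.100² / (π² × 1.99×10^11) = 1.918×10^-5 m⁴
I_req = 1.918×10^7 mm⁴
Solid circle: I = πd⁴/64  ⇒  d = (64I/π)^(1/4) = (64×1.918×10^7/π)^(1/4) = 141 mm

d ≈ 141 mm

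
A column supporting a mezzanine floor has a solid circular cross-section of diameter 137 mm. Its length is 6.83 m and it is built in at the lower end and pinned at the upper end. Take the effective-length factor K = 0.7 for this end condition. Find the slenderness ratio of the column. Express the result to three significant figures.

λ ≈ 140

For a solid circle r = d/4 = 137/4 = 34.25 mm
L_e = K·L = 0.7 × 6.83 m = 4.781 m = 4781.0 mm
λ = L_e / r_min = 4781.0 / 34.25 = 140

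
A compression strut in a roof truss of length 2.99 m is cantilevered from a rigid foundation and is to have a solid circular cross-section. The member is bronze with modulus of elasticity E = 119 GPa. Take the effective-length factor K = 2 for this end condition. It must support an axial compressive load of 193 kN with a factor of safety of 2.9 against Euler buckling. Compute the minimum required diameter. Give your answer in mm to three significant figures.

Required P_cr = n·P = 2.9 × 193 = 559.7 kN
L_e = K·L = 2 × 2.99 = 5.980 m
Required I = P_cr·L_e²/(π²E) = 5.597×10^5 × 5.980² / (π² × 1.19×10^11) = 1.704×10^-5 m⁴
I_req = 1.704×10^7 mm⁴
Solid circle: I = πd⁴/64  ⇒  d = (64I/π)^(1/4) = (64×1.704×10^7/π)^(1/4) = 137 mm

d ≈ 137 mm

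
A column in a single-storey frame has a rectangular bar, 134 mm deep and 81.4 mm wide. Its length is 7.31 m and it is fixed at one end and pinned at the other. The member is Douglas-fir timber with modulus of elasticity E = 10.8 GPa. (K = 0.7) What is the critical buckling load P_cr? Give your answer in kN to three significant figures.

Buckling occurs about the weak axis: I_min = h·b³/12 with b = 81.4 mm (the shorter side).
I_min = 134×81.4³/12 = 6.023×10^6 mm⁴
I = 6.023×10^6 mm⁴ = 6.023×10^-6 m⁴
Effective length L_e = K·L = 0.7 × 7.31 = 5.117 m
P_cr = π²EI / L_e² = π² × 10.8×10⁹ × 6.023×10^-6 / 5.117² = 2.452×10^4 N

P_cr ≈ 24.5 kN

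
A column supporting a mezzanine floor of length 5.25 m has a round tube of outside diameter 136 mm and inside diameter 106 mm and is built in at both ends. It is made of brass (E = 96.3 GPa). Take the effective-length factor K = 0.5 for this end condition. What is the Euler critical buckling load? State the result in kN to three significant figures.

d_o = 136 mm, d_i = 106 mm
I = π(d_o⁴ − d_i⁴)/64 = π(136⁴ − 106.0⁴)/64 = 1.060×10^7 mm⁴
I = 1.060×10^7 mm⁴ = 1.060×10^-5 m⁴
Effective length L_e = K·L = 0.5 × 5.25 = 2.625 m
P_cr = π²EI / L_e² = π² × 96.3×10⁹ × 1.060×10^-5 / 2.625² = 1.461×10^6 N

P_cr ≈ 1460 kN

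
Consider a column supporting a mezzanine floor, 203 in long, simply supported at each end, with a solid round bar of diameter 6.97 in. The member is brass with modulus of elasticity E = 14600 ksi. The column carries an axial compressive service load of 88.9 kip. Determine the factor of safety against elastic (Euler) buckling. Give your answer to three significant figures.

n ≈ 4.56

I = πd⁴/64 = π×6.97⁴/64 = 115.9 in⁴
Effective length L_e = K·L = 1 × 203 = 203.0 in
P_cr = π²EI / L_e² = π² × 14600×10³ × 115.9 / 203.0² = 4.051×10^5 lb
Factor of safety n = P_cr / P = 405.10 / 88.9 = 4.56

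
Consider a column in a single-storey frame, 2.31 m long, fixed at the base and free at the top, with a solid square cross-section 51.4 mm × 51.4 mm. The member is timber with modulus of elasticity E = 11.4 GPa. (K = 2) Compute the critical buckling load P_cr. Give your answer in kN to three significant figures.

I = a⁴/12 = 51.4⁴/12 = 5.817×10^5 mm⁴
I = 5.817×10^5 mm⁴ = 5.817×10^-7 m⁴
Effective length L_e = K·L = 2 × 2.31 = 4.620 m
P_cr = π²EI / L_e² = π² × 11.4×10⁹ × 5.817×10^-7 / 4.620² = 3.066×10^3 N

P_cr ≈ 3.07 kN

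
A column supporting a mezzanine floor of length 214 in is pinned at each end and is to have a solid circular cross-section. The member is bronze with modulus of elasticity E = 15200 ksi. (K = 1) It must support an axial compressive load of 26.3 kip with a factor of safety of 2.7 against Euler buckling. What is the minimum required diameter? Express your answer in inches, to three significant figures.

Required P_cr = n·P = 2.7 × 26.3 = 71.01 kip
L_e = K·L = 1 × 214 = 214.0 in
Required I = P_cr·L_e²/(π²E) = 7.101×10^4 × 214.0² / (π² × 1.52×10^7) = 21.68 in⁴
Solid circle: I = πd⁴/64  ⇒  d = (64I/π)^(1/4) = (64×21.68/π)^(1/4) = 4.58 in

d ≈ 4.58 in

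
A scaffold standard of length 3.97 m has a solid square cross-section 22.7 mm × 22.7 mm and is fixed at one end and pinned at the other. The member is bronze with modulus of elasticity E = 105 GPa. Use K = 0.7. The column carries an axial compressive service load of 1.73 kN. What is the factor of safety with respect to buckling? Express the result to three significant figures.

n ≈ 1.72

I = a⁴/12 = 22.7⁴/12 = 2.213×10^4 mm⁴
I = 2.213×10^4 mm⁴ = 2.213×10^-8 m⁴
Effective length L_e = K·L = 0.7 × 3.97 = 2.779 m
P_cr = π²EI / L_e² = π² × 105×10⁹ × 2.213×10^-8 / 2.779² = 2.969×10^3 N
Factor of safety n = P_cr / P = 2.9692 / 1.73 = 1.72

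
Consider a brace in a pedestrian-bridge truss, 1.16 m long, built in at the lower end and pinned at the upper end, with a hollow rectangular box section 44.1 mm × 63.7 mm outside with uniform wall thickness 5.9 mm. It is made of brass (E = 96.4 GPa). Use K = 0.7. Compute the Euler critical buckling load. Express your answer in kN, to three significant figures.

Inner dimensions: h_i = 63.7 − 2×5.9 = 51.90 mm, b_i = 44.1 − 2×5.9 = 32.30 mm
Weak-axis I_min = (h_o·b_o³ − h_i·b_i³)/12 with b_o = 44.1, b_i = 32.30 mm (shorter outer/inner sides).
I_min = (63.7×44.1³ − 51.90×32.30³)/12 = 3.095×10^5 mm⁴
I = 3.095×10^5 mm⁴ = 3.095×10^-7 m⁴
Effective length L_e = K·L = 0.7 × 1.16 = 0.8120 m
P_cr = π²EI / L_e² = π² × 96.4×10⁹ × 3.095×10^-7 / 0.8120² = 4.467×10^5 N

P_cr ≈ 447 kN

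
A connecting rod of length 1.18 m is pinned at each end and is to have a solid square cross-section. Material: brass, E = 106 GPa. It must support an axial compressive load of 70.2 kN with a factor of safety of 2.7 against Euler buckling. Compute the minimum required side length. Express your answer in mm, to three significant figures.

a ≈ 41.7 mm

Required P_cr = n·P = 2.7 × 70.2 = 189.5 kN
L_e = K·L = 1 × 1.18 = 1.180 m
Required I = P_cr·L_e²/(π²E) = 1.895×10^5 × 1.180² / (π² × 1.06×10^11) = 2.523×10^-7 m⁴
I_req = 2.523×10^5 mm⁴
Solid square: I = a⁴/12  ⇒  a = (12I)^(1/4) = (12×2.523×10^5)^(1/4) = 41.7 mm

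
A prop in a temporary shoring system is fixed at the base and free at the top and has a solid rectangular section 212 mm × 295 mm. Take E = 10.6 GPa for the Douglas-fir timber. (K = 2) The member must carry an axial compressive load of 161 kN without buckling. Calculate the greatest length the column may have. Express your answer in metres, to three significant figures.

L_max ≈ 6.17 m

Buckling occurs about the weak axis: I_min = h·b³/12 with b = 212 mm (the shorter side).
I_min = 295×212³/12 = 2.342×10^8 mm⁴
I = 2.342×10^-4 m⁴
At the buckling limit P_cr = P = 1.610×10^5 N
From P_cr = π²EI/(K·L)²:  L = (1/K)·√(π²EI/P_cr) = (1/2)·√(π²×1.06×10^10×2.342×10^-4/1.610×10^5)
L = 6.17 m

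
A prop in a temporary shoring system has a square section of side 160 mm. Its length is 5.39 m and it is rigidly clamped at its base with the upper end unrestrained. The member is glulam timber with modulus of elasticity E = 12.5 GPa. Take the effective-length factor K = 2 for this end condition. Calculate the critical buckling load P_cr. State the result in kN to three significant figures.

I = a⁴/12 = 160⁴/12 = 5.461×10^7 mm⁴
I = 5.461×10^7 mm⁴ = 5.461×10^-5 m⁴
Effective length L_e = K·L = 2 × 5.39 = 10.78 m
P_cr = π²EI / L_e² = π² × 12.5×10⁹ × 5.461×10^-5 / 10.78² = 5.798×10^4 N

P_cr ≈ 58.0 kN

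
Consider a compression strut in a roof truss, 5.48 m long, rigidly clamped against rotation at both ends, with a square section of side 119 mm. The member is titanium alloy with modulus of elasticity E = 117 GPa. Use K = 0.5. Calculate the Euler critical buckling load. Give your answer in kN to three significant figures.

P_cr ≈ 2570 kN

I = a⁴/12 = 119⁴/12 = 1.671×10^7 mm⁴
I = 1.671×10^7 mm⁴ = 1.671×10^-5 m⁴
Effective length L_e = K·L = 0.5 × 5.48 = 2.740 m
P_cr = π²EI / L_e² = π² × 117×10⁹ × 1.671×10^-5 / 2.740² = 2.570×10^6 N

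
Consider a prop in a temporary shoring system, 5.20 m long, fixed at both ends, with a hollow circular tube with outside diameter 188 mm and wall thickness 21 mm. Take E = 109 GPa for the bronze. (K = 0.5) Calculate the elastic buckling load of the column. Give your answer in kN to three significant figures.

Inner diameter d_i = 188 − 2×21 = 146.0 mm
I = π(d_o⁴ − d_i⁴)/64 = π(188⁴ − 146.0⁴)/64 = 3.902×10^7 mm⁴
I = 3.902×10^7 mm⁴ = 3.902×10^-5 m⁴
Effective length L_e = K·L = 0.5 × 5.20 = 2.600 m
P_cr = π²EI / L_e² = π² × 109×10⁹ × 3.902×10^-5 / 2.600² = 6.209×10^6 N

P_cr ≈ 6210 kN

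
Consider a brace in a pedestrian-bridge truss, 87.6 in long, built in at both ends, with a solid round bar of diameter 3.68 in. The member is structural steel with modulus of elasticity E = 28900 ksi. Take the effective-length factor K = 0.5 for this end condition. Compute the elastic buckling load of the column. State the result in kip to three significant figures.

I = πd⁴/64 = π×3.68⁴/64 = 9.002 in⁴
Effective length L_e = K·L = 0.5 × 87.6 = 43.80 in
P_cr = π²EI / L_e² = π² × 28900×10³ × 9.002 / 43.80² = 1.338×10^6 lb

P_cr ≈ 1340 kip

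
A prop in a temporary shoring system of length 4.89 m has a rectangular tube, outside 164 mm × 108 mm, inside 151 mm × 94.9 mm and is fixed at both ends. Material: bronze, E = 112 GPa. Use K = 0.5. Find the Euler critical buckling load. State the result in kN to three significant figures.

Weak-axis I_min = (h_o·b_o³ − h_i·b_i³)/12 with b_o = 108, b_i = 94.90 mm (shorter outer/inner sides).
I_min = (164×108³ − 151.0×94.90³)/12 = 6.461×10^6 mm⁴
I = 6.461×10^6 mm⁴ = 6.461×10^-6 m⁴
Effective length L_e = K·L = 0.5 × 4.89 = 2.445 m
P_cr = π²EI / L_e² = π² × 112×10⁹ × 6.461×10^-6 / 2.445² = 1.195×10^6 N

P_cr ≈ 1190 kN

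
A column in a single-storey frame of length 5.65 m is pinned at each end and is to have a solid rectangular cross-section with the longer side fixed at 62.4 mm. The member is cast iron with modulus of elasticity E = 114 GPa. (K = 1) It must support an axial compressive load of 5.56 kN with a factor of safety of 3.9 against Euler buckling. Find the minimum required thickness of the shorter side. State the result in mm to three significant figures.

b ≈ 49.1 mm

Required P_cr = n·P = 3.9 × 5.56 = 21.68 kN
L_e = K·L = 1 × 5.65 = 5.650 m
Required I = P_cr·L_e²/(π²E) = 2.168×10^4 × 5.650² / (π² × 1.14×10^11) = 6.152×10^-7 m⁴
I_req = 6.152×10^5 mm⁴
Rectangle, weak axis: I_min = h·b³/12 with h = 62.4 mm fixed  ⇒  b = (12I/h)^(1/3) = 49.1 mm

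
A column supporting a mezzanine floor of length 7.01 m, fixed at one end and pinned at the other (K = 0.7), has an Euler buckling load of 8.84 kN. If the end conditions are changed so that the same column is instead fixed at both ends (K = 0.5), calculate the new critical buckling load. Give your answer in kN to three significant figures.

P_cr ∝ 1/K², so P_cr,new = P_cr,old × (K_old/K_new)² = 8.84 × (0.7/0.5)²
= 8.84 × 1.960 = 17.3 kN

P_cr ≈ 17.3 kN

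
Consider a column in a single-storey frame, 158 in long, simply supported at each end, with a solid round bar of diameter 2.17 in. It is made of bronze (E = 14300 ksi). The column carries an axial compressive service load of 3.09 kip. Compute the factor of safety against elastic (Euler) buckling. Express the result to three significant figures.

I = πd⁴/64 = π×2.17⁴/64 = 1.088 in⁴
Effective length L_e = K·L = 1 × 158 = 158.0 in
P_cr = π²EI / L_e² = π² × 14300×10³ × 1.088 / 158.0² = 6.154×10^3 lb
Factor of safety n = P_cr / P = 6.1536 / 3.09 = 1.99

n ≈ 1.99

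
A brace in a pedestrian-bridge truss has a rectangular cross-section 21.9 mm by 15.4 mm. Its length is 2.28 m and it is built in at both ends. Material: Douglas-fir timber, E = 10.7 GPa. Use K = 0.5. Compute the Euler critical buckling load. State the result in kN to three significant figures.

P_cr ≈ 0.542 kN

Buckling occurs about the weak axis: I_min = h·b³/12 with b = 15.4 mm (the shorter side).
I_min = 21.9×15.4³/12 = 6.665×10^3 mm⁴
I = 6.665×10^3 mm⁴ = 6.665×10^-9 m⁴
Effective length L_e = K·L = 0.5 × 2.28 = 1.140 m
P_cr = π²EI / L_e² = π² × 10.7×10⁹ × 6.665×10^-9 / 1.140² = 541.6 N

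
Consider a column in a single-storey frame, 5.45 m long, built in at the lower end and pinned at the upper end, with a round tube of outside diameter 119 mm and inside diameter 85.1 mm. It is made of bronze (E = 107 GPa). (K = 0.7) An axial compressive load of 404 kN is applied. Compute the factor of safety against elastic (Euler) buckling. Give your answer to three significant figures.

n ≈ 1.31

d_o = 119 mm, d_i = 85.1 mm
I = π(d_o⁴ − d_i⁴)/64 = π(119⁴ − 85.10⁴)/64 = 7.269×10^6 mm⁴
I = 7.269×10^6 mm⁴ = 7.269×10^-6 m⁴
Effective length L_e = K·L = 0.7 × 5.45 = 3.815 m
P_cr = π²EI / L_e² = π² × 107×10⁹ × 7.269×10^-6 / 3.815² = 5.275×10^5 N
Factor of safety n = P_cr / P = 527.45 / 404 = 1.31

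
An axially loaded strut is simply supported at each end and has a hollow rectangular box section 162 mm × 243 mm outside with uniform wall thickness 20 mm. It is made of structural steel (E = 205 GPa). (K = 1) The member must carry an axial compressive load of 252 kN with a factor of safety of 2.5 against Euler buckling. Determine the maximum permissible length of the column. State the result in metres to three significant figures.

Inner dimensions: h_i = 243 − 2×20 = 203.0 mm, b_i = 162 − 2×20 = 122.0 mm
Weak-axis I_min = (h_o·b_o³ − h_i·b_i³)/12 with b_o = 162, b_i = 122.0 mm (shorter outer/inner sides).
I_min = (243×162³ − 203.0×122.0³)/12 = 5.538×10^7 mm⁴
I = 5.538×10^-5 m⁴
Required critical load P_cr = n·P = 2.5 × 252 = 630.0 kN = 6.300×10^5 N
From P_cr = π²EI/(K·L)²:  L = (1/K)·√(π²EI/P_cr) = (1/1)·√(π²×2.05×10^11×5.538×10^-5/6.300×10^5)
L = 13.3 m

L_max ≈ 13.3 m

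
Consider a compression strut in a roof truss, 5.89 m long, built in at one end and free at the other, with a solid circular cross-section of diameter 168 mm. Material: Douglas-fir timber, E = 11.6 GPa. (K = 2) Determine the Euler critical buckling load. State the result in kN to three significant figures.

I = πd⁴/64 = π×168⁴/64 = 3.910×10^7 mm⁴
I = 3.910×10^7 mm⁴ = 3.910×10^-5 m⁴
Effective length L_e = K·L = 2 × 5.89 = 11.78 m
P_cr = π²EI / L_e² = π² × 11.6×10⁹ × 3.910×10^-5 / 11.78² = 3.226×10^4 N

P_cr ≈ 32.3 kN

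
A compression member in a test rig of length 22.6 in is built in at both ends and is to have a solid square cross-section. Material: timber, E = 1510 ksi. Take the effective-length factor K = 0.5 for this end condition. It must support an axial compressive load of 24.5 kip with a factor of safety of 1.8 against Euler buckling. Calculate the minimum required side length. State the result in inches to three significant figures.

a ≈ 1.46 in

Required P_cr = n·P = 1.8 × 24.5 = 44.10 kip
L_e = K·L = 0.5 × 22.6 = 11.30 in
Required I = P_cr·L_e²/(π²E) = 4.410×10^4 × 11.30² / (π² × 1.51×10^6) = 0.3778 in⁴
Solid square: I = a⁴/12  ⇒  a = (12I)^(1/4) = (12×0.3778)^(1/4) = 1.46 in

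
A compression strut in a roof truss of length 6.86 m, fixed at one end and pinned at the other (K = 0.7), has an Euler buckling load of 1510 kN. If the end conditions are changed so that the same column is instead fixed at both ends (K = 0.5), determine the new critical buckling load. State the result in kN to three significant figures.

P_cr ∝ 1/K², so P_cr,new = P_cr,old × (K_old/K_new)² = 1510 × (0.7/0.5)²
= 1510 × 1.960 = 2960 kN

P_cr ≈ 2960 kN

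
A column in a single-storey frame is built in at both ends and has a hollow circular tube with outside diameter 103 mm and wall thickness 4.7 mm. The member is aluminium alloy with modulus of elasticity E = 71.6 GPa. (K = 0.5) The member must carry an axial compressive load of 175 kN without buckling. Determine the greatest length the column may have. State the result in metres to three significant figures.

Inner diameter d_i = 103 − 2×4.7 = 93.60 mm
I = π(d_o⁴ − d_i⁴)/64 = π(103⁴ − 93.60⁴)/64 = 1.757×10^6 mm⁴
I = 1.757×10^-6 m⁴
At the buckling limit P_cr = P = 1.750×10^5 N
From P_cr = π²EI/(K·L)²:  L = (1/K)·√(π²EI/P_cr) = (1/0.5)·√(π²×7.16×10^10×1.757×10^-6/1.750×10^5)
L = 5.33 m

L_max ≈ 5.33 m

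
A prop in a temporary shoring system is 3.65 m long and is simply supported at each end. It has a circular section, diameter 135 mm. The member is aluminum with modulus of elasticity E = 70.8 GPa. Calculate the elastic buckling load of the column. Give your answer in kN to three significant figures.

P_cr ≈ 855 kN

I = πd⁴/64 = π×135⁴/64 = 1.630×10^7 mm⁴
I = 1.630×10^7 mm⁴ = 1.630×10^-5 m⁴
Effective length L_e = K·L = 1 × 3.65 = 3.650 m
P_cr = π²EI / L_e² = π² × 70.8×10⁹ × 1.630×10^-5 / 3.650² = 8.552×10^5 N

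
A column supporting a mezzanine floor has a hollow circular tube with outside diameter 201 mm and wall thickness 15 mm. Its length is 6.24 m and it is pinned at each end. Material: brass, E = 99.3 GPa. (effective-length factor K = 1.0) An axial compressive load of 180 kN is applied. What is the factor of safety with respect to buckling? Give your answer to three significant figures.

Inner diameter d_i = 201 − 2×15 = 171.0 mm
I = π(d_o⁴ − d_i⁴)/64 = π(201⁴ − 171.0⁴)/64 = 3.815×10^7 mm⁴
I = 3.815×10^7 mm⁴ = 3.815×10^-5 m⁴
Effective length L_e = K·L = 1 × 6.24 = 6.240 m
P_cr = π²EI / L_e² = π² × 99.3×10⁹ × 3.815×10^-5 / 6.240² = 9.603×10^5 N
Factor of safety n = P_cr / P = 960.25 / 180 = 5.33

n ≈ 5.33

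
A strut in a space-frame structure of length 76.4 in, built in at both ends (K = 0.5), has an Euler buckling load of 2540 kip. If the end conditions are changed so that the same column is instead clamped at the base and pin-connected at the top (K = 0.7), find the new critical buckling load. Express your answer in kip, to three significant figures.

P_cr ≈ 1300 kip

P_cr ∝ 1/K², so P_cr,new = P_cr,old × (K_old/K_new)² = 2540 × (0.5/0.7)²
= 2540 × 0.5102 = 1300 kip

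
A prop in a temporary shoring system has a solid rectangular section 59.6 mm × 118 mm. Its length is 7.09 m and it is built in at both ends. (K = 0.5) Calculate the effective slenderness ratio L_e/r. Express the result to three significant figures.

For a rectangle r_min = b/√12 = 59.6/√12 = 17.21 mm
L_e = K·L = 0.5 × 7.09 m = 3.545 m = 3545.0 mm
λ = L_e / r_min = 3545.0 / 17.21 = 206

λ ≈ 206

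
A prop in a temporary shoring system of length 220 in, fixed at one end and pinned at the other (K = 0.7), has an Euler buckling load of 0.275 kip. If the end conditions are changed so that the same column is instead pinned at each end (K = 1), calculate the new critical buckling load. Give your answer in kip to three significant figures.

P_cr ∝ 1/K², so P_cr,new = P_cr,old × (K_old/K_new)² = 0.275 × (0.7/1)²
= 0.275 × 0.4900 = 0.135 kip

P_cr ≈ 0.135 kip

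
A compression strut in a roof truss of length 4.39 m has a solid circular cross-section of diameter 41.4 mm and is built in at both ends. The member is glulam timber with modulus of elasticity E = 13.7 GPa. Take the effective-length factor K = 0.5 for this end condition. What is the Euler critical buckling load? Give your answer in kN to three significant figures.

I = πd⁴/64 = π×41.4⁴/64 = 1.442×10^5 mm⁴
I = 1.442×10^5 mm⁴ = 1.442×10^-7 m⁴
Effective length L_e = K·L = 0.5 × 4.39 = 2.195 m
P_cr = π²EI / L_e² = π² × 13.7×10⁹ × 1.442×10^-7 / 2.195² = 4.047×10^3 N

P_cr ≈ 4.05 kN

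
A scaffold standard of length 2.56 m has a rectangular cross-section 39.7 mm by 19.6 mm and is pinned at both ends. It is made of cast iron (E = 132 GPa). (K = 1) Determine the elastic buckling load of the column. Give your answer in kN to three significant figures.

P_cr ≈ 4.95 kN

Buckling occurs about the weak axis: I_min = h·b³/12 with b = 19.6 mm (the shorter side).
I_min = 39.7×19.6³/12 = 2.491×10^4 mm⁴
I = 2.491×10^4 mm⁴ = 2.491×10^-8 m⁴
Effective length L_e = K·L = 1 × 2.56 = 2.560 m
P_cr = π²EI / L_e² = π² × 132×10⁹ × 2.491×10^-8 / 2.560² = 4.952×10^3 N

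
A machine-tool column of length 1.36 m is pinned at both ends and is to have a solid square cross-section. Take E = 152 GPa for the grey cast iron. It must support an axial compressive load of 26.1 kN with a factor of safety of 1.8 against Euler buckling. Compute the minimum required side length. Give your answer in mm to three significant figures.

a ≈ 28.9 mm

Required P_cr = n·P = 1.8 × 26.1 = 46.98 kN
L_e = K·L = 1 × 1.36 = 1.360 m
Required I = P_cr·L_e²/(π²E) = 4.698×10^4 × 1.360² / (π² × 1.52×10^11) = 5.792×10^-8 m⁴
I_req = 5.792×10^4 mm⁴
Solid square: I = a⁴/12  ⇒  a = (12I)^(1/4) = (12×5.792×10^4)^(1/4) = 28.9 mm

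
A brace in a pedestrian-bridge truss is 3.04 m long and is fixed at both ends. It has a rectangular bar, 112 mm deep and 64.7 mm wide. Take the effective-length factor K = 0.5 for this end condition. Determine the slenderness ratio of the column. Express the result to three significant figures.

λ ≈ 81.4

For a rectangle r_min = b/√12 = 64.7/√12 = 18.68 mm
L_e = K·L = 0.5 × 3.04 m = 1.520 m = 1520.0 mm
λ = L_e / r_min = 1520.0 / 18.68 = 81.4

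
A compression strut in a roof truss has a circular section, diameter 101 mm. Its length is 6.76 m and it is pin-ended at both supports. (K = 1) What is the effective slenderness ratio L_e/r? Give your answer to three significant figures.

For a solid circle r = d/4 = 101/4 = 25.25 mm
L_e = K·L = 1 × 6.76 m = 6.760 m = 6760.0 mm
λ = L_e / r_min = 6760.0 / 25.25 = 268

λ ≈ 268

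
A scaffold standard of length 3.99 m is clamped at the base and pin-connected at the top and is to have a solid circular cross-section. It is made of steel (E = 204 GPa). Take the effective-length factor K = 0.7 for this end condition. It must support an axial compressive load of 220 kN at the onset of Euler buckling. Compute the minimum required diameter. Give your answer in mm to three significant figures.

d ≈ 64.6 mm

L_e = K·L = 0.7 × 3.99 = 2.793 m
Required I = P_cr·L_e²/(π²E) = 2.200×10^5 × 2.793² / (π² × 2.04×10^11) = 8.524×10^-7 m⁴
I_req = 8.524×10^5 mm⁴
Solid circle: I = πd⁴/64  ⇒  d = (64I/π)^(1/4) = (64×8.524×10^5/π)^(1/4) = 64.6 mm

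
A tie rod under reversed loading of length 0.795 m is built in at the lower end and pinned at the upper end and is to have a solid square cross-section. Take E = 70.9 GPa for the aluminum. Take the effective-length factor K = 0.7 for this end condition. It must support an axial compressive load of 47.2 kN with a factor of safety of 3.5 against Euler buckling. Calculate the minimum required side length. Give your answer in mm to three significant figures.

Required P_cr = n·P = 3.5 × 47.2 = 165.2 kN
L_e = K·L = 0.7 × 0.795 = 0.5565 m
Required I = P_cr·L_e²/(π²E) = 1.652×10^5 × 0.5565² / (π² × 7.09×10^10) = 7.311×10^-8 m⁴
I_req = 7.311×10^4 mm⁴
Solid square: I = a⁴/12  ⇒  a = (12I)^(1/4) = (12×7.311×10^4)^(1/4) = 30.6 mm

a ≈ 30.6 mm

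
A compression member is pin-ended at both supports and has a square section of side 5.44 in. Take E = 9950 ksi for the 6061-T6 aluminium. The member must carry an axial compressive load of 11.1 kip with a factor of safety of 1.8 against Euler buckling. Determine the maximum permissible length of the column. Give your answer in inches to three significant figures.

L_max ≈ 599 in

I = a⁴/12 = 5.44⁴/12 = 72.98 in⁴
Required critical load P_cr = n·P = 1.8 × 11.1 = 19.98 kip = 1.998×10^4 lb
From P_cr = π²EI/(K·L)²:  L = (1/K)·√(π²EI/P_cr) = (1/1)·√(π²×9.95×10^6×72.98/1.998×10^4)
L = 599 in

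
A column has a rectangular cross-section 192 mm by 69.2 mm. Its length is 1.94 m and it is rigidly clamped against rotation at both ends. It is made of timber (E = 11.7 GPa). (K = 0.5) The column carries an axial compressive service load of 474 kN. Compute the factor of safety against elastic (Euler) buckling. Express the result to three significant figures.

Buckling occurs about the weak axis: I_min = h·b³/12 with b = 69.2 mm (the shorter side).
I_min = 192×69.2³/12 = 5.302×10^6 mm⁴
I = 5.302×10^6 mm⁴ = 5.302×10^-6 m⁴
Effective length L_e = K·L = 0.5 × 1.94 = 0.9700 m
P_cr = π²EI / L_e² = π² × 11.7×10⁹ × 5.302×10^-6 / 0.9700² = 6.507×10^5 N
Factor of safety n = P_cr / P = 650.70 / 474 = 1.37

n ≈ 1.37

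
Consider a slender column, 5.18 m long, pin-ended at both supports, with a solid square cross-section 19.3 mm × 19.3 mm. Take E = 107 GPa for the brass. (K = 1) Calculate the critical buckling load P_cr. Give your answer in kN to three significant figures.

I = a⁴/12 = 19.3⁴/12 = 1.156×10^4 mm⁴
I = 1.156×10^4 mm⁴ = 1.156×10^-8 m⁴
Effective length L_e = K·L = 1 × 5.18 = 5.180 m
P_cr = π²EI / L_e² = π² × 107×10⁹ × 1.156×10^-8 / 5.180² = 455.1 N

P_cr ≈ 0.455 kN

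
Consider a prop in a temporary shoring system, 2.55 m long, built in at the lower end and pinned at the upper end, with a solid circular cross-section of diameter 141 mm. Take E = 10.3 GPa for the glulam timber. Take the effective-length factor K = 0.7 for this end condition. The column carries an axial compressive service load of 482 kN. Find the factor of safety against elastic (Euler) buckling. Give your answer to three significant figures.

I = πd⁴/64 = π×141⁴/64 = 1.940×10^7 mm⁴
I = 1.940×10^7 mm⁴ = 1.940×10^-5 m⁴
Effective length L_e = K·L = 0.7 × 2.55 = 1.785 m
P_cr = π²EI / L_e² = π² × 10.3×10⁹ × 1.940×10^-5 / 1.785² = 6.190×10^5 N
Factor of safety n = P_cr / P = 619.02 / 482 = 1.28

n ≈ 1.28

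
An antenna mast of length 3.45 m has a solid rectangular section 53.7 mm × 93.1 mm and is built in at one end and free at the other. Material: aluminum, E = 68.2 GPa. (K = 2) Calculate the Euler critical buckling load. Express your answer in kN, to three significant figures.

Buckling occurs about the weak axis: I_min = h·b³/12 with b = 53.7 mm (the shorter side).
I_min = 93.1×53.7³/12 = 1.201×10^6 mm⁴
I = 1.201×10^6 mm⁴ = 1.201×10^-6 m⁴
Effective length L_e = K·L = 2 × 3.45 = 6.900 m
P_cr = π²EI / L_e² = π² × 68.2×10⁹ × 1.201×10^-6 / 6.900² = 1.699×10^4 N

P_cr ≈ 17.0 kN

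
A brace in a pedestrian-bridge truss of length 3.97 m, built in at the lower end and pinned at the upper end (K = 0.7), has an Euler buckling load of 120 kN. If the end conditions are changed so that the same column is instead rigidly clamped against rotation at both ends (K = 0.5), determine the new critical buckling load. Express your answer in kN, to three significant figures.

P_cr ∝ 1/K², so P_cr,new = P_cr,old × (K_old/K_new)² = 120 × (0.7/0.5)²
= 120 × 1.960 = 235 kN

P_cr ≈ 235 kN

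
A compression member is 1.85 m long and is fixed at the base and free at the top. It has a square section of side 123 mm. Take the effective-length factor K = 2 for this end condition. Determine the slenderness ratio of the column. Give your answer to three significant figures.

λ ≈ 104

For a square r = a/√12 = 123/√12 = 35.51 mm
L_e = K·L = 2 × 1.85 m = 3.700 m = 3700.0 mm
λ = L_e / r_min = 3700.0 / 35.51 = 104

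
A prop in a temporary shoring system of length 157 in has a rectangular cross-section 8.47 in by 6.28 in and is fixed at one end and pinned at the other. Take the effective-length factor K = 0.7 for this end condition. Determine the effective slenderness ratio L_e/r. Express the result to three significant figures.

For a rectangle r_min = b/√12 = 6.28/√12 = 1.813 in
L_e = K·L = 0.7 × 157 = 109.9 in
λ = L_e / r_min = 109.90 / 1.813 = 60.6

λ ≈ 60.6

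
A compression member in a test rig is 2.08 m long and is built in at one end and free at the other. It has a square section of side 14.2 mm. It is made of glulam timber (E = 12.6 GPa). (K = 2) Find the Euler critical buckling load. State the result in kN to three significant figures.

I = a⁴/12 = 14.2⁴/12 = 3.388×10^3 mm⁴
I = 3.388×10^3 mm⁴ = 3.388×10^-9 m⁴
Effective length L_e = K·L = 2 × 2.08 = 4.160 m
P_cr = π²EI / L_e² = π² × 12.6×10⁹ × 3.388×10^-9 / 4.160² = 24.35 N

P_cr ≈ 0.0243 kN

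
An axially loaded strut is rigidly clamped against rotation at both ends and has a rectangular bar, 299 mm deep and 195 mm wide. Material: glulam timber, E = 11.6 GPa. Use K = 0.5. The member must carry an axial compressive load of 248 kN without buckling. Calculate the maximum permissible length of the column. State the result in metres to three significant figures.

Buckling occurs about the weak axis: I_min = h·b³/12 with b = 195 mm (the shorter side).
I_min = 299×195³/12 = 1.848×10^8 mm⁴
I = 1.848×10^-4 m⁴
At the buckling limit P_cr = P = 2.480×10^5 N
From P_cr = π²EI/(K·L)²:  L = (1/K)·√(π²EI/P_cr) = (1/0.5)·√(π²×1.16×10^10×1.848×10^-4/2.480×10^5)
L = 18.5 m

L_max ≈ 18.5 m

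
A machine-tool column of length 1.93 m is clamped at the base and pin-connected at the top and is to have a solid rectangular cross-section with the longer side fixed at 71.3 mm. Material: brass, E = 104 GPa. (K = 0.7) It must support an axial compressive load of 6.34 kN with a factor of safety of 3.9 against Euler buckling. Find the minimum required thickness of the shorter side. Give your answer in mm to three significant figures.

Required P_cr = n·P = 3.9 × 6.34 = 24.73 kN
L_e = K·L = 0.7 × 1.93 = 1.351 m
Required I = P_cr·L_e²/(π²E) = 2.473×10^4 × 1.351² / (π² × 1.04×10^11) = 4.397×10^-8 m⁴
I_req = 4.397×10^4 mm⁴
Rectangle, weak axis: I_min = h·b³/12 with h = 71.3 mm fixed  ⇒  b = (12I/h)^(1/3) = 19.5 mm

b ≈ 19.5 mm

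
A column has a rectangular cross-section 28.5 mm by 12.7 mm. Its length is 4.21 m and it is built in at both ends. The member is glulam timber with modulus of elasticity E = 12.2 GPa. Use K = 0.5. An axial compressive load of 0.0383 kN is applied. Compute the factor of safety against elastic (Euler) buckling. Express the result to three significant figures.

Buckling occurs about the weak axis: I_min = h·b³/12 with b = 12.7 mm (the shorter side).
I_min = 28.5×12.7³/12 = 4.865×10^3 mm⁴
I = 4.865×10^3 mm⁴ = 4.865×10^-9 m⁴
Effective length L_e = K·L = 0.5 × 4.21 = 2.105 m
P_cr = π²EI / L_e² = π² × 12.2×10⁹ × 4.865×10^-9 / 2.105² = 132.2 N
Factor of safety n = P_cr / P = 0.13220 / 0.0383 = 3.45

n ≈ 3.45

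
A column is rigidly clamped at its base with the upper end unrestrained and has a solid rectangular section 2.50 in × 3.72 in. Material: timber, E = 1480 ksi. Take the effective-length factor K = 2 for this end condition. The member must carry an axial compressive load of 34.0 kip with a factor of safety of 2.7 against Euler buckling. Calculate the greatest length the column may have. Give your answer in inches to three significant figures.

Buckling occurs about the weak axis: I_min = h·b³/12 with b = 2.50 in (the shorter side).
I_min = 3.72×2.50³/12 = 4.844 in⁴
Required critical load P_cr = n·P = 2.7 × 34.0 = 91.80 kip = 9.180×10^4 lb
From P_cr = π²EI/(K·L)²:  L = (1/K)·√(π²EI/P_cr) = (1/2)·√(π²×1.48×10^6×4.844/9.180×10^4)
L = 13.9 in

L_max ≈ 13.9 in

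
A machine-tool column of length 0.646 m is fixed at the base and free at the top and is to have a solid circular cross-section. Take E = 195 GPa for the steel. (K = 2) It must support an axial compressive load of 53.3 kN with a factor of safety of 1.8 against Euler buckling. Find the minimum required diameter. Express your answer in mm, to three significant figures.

d ≈ 36.1 mm

Required P_cr = n·P = 1.8 × 53.3 = 95.94 kN
L_e = K·L = 2 × 0.646 = 1.292 m
Required I = P_cr·L_e²/(π²E) = 9.594×10^4 × 1.292² / (π² × 1.95×10^11) = 8.321×10^-8 m⁴
I_req = 8.321×10^4 mm⁴
Solid circle: I = πd⁴/64  ⇒  d = (64I/π)^(1/4) = (64×8.321×10^4/π)^(1/4) = 36.1 mm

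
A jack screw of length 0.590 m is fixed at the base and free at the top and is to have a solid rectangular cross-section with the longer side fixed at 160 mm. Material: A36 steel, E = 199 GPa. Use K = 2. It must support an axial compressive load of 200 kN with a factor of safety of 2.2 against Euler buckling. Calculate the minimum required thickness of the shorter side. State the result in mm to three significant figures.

Required P_cr = n·P = 2.2 × 200 = 440.0 kN
L_e = K·L = 2 × 0.590 = 1.180 m
Required I = P_cr·L_e²/(π²E) = 4.400×10^5 × 1.180² / (π² × 1.99×10^11) = 3.119×10^-7 m⁴
I_req = 3.119×10^5 mm⁴
Rectangle, weak axis: I_min = h·b³/12 with h = 160 mm fixed  ⇒  b = (12I/h)^(1/3) = 28.6 mm

b ≈ 28.6 mm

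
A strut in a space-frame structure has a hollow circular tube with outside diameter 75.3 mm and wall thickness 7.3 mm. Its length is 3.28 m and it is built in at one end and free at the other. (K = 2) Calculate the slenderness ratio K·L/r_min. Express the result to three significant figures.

λ ≈ 271

Inner diameter d_i = 75.3 − 2×7.3 = 60.70 mm
I = π(d_o⁴ − d_i⁴)/64 = π(75.3⁴ − 60.70⁴)/64 = 9.118×10^5 mm⁴
A = 1.559×10^3 mm²;  r_min = √(I/A) = √(9.118×10^5/1.559×10^3) = 24.18 mm
L_e = K·L = 2 × 3.28 m = 6.560 m = 6560.0 mm
λ = L_e / r_min = 6560.0 / 24.18 = 271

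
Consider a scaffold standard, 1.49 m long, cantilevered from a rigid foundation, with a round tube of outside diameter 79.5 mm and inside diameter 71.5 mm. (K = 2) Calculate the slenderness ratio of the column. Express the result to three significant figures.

λ ≈ 111

d_o = 79.5 mm, d_i = 71.5 mm
I = π(d_o⁴ − d_i⁴)/64 = π(79.5⁴ − 71.50⁴)/64 = 6.779×10^5 mm⁴
A = 948.8 mm²;  r_min = √(I/A) = √(6.779×10^5/948.8) = 26.73 mm
L_e = K·L = 2 × 1.49 m = 2.980 m = 2980.0 mm
λ = L_e / r_min = 2980.0 / 26.73 = 111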